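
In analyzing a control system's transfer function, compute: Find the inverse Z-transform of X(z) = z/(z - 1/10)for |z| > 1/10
Standard pair: z/(z-a) <-> a^n * u[n] for causal signals
With a = 1/10: x[n] = (1/10)^n * u[n]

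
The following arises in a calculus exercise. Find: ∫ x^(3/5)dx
Power rule: ∫ x^(3/5) dx = x^(8/5)/(8/5)+C

Answer: (5/8)·x^(8/5)+C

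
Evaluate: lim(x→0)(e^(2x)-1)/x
L'Hôpital (0/0): lim 2e^(2x)/1=2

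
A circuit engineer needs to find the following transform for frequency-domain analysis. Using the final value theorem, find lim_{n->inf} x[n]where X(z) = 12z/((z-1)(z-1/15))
Final value theorem: lim x[n]=lim_{z->1} (z-1)*X(z)
(z-1)*X(z)=12z/(z-1/15)
As z->1: 12/(1-1/15)=12/(14/15)=90/7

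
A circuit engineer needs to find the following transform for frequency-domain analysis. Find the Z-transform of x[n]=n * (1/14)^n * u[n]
Using the property Z{n * a^n * u[n]} = az/(z-a)^2
With a = 1/14: X(z) = (1/14)z/(z - 1/14)^2, |z| > 1/14

Answer: (1/14)z/(z - 1/14)^2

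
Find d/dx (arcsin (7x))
d/dx[arcsin(u)] = u'/√(1-u²), u = 7x, u' = 7

Answer: 7/√(1-49x²)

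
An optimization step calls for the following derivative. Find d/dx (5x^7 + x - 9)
Power rule: d/dx(ax^n) = n·a·x^(n-1)
Term by term: 35·x^6+1

Answer: 35x^6+1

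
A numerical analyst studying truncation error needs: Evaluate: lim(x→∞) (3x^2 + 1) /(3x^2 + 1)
Divide numerator and denominator by x^2:
lim (3+1/x^2)/(3+1/x^2)=1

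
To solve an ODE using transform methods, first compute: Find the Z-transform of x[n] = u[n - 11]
Using the time-shift property: Z{u[n-11]}=z^(-11)*z/(z-1)
=z^(-10)/(z-1)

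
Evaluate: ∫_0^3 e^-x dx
Antiderivative: -e^-x
Evaluate: -(e^-3 - 1)

Answer: (e^-3 - 1)/(-1)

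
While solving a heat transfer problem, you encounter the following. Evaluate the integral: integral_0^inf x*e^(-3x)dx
This is a Gamma integral. Substitute u=3x (du=3 dx):
integral_0^inf x*e^(-3x) dx=(1/3^2) integral_0^inf u^1*e^(-u) du
=Gamma(2)/3^2=1!/3^2=1/9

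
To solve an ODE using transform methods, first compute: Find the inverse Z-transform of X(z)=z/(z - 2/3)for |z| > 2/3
Standard pair: z/(z-a) <-> a^n * u[n] for causal signals
With a = 2/3: x[n] = (2/3)^n * u[n]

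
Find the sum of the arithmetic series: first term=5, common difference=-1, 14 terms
Last term: a_n = 5 + (14 - 1)·-1 = -8
Sum = n(a_1 + a_n)/2 = 14(5 + (-8))/2 = -21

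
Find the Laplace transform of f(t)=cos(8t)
L{cos(wt)} = s/(s² + w²)
L{cos(8t)} = s/(s² + 64)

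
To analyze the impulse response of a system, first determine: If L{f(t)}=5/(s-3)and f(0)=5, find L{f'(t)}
L{f'(t)} = s·F(s) - f(0) = 5s/(s-3)-5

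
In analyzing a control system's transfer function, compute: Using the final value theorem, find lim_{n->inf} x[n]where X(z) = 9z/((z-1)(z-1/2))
Final value theorem: lim x[n] = lim_{z->1} (z-1) * X(z)
(z-1) * X(z) = 9z/(z-1/2)
As z->1: 9/(1 - 1/2) = 9/(1/2) = 18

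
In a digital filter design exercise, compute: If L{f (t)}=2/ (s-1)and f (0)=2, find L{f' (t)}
L{f'(t)} = s·F(s) - f(0) = 2s/(s-1) - 2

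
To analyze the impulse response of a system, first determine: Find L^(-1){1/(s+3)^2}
L^(-1){1/(s-a)^n}=t^(n-1)·e^(at)/(n-1)!
Here a=-3, n=2: t^1·e^(-3t)/1

Answer: t·e^(-3t)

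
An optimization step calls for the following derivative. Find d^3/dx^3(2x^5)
Apply power rule 3 times:
d^1: 10x^4
d^2: 40x^3
d^3: 120x^2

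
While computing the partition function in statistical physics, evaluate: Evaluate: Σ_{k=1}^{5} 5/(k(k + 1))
Partial fractions: 5/(k(k+1))=5/k - 5/(k+1)
Telescoping sum: 5(1-1/6)=5·5/6

Answer: 25/6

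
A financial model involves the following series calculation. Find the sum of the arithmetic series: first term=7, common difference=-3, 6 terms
Last term: a_n=7+(6-1)·-3=-8
Sum=n(a_1+a_n)/2=6(7+(-8))/2=-3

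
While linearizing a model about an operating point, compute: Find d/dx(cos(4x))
Chain rule: d/dx[cos(u)]=-sin(u)·u' where u=4x
u'=4

Answer: -4·sin(4x)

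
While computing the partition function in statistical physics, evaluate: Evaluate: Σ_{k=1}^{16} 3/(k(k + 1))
Partial fractions: 3/(k(k+1))=3/k - 3/(k+1)
Telescoping sum: 3(1-1/17)=3·16/17

Answer: 48/17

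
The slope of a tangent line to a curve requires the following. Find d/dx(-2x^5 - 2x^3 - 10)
Power rule: d/dx(ax^n) = n·a·x^(n-1)
Term by term: -10·x^4 - 6·x^2

Answer: -10x^4 - 6x^2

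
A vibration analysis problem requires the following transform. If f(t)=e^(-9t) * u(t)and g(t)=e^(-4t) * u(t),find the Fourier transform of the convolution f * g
By the convolution theorem: F{f * g}=F(omega) * G(omega)
F(omega)=1/(9+j * omega), G(omega)=1/(4+j * omega)
F{f * g}=1/((9+j * omega)(4+j * omega))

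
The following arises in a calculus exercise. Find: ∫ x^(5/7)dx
Power rule: ∫ x^(5/7) dx = x^(12/7)/(12/7)+C

Answer: (7/12)·x^(12/7)+C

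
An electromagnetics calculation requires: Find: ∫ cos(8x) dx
Using substitution u=8x: ∫ cos(u) du/8=sin(u)/8 + C

Answer: (1/8)sin(8x) + C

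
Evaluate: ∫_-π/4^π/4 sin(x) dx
Antiderivative: -cos(x)
Evaluate at bounds: [-cos(1·π/4)/1] - [-cos(1·-π/4)/1]
= (-(√2/2) + (√2/2))/1 = 0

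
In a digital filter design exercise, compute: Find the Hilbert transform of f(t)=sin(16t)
The Hilbert transform shifts each frequency component by -pi/2.
H{sin(wt)} = -cos(wt)
With w = 16: H{sin(16t)} = -cos(16t)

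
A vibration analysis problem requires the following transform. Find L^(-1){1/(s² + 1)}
L^(-1){w/(s²+w²)}=sin(wt)
Here w=1

Answer: sin(t)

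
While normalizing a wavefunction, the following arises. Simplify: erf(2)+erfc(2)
By definition erfc(x) = 1 - erf(x)
erf(2) + erfc(2) = erf(2) + 1 - erf(2) = 1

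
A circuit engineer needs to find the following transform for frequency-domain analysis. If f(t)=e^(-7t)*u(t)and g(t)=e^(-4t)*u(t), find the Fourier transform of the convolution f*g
By the convolution theorem: F{f*g} = F(omega)*G(omega)
F(omega) = 1/(7+j*omega), G(omega) = 1/(4+j*omega)
F{f*g} = 1/((7+j*omega)(4+j*omega))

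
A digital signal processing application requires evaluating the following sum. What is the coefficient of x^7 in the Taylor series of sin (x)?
sin(x) = Σ (-1)^k x^(2k + 1)/(2k + 1)!
For x^7: (-1)^3/7! = -1/5040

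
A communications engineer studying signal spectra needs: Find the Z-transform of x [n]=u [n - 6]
Using the time-shift property: Z{u[n-6]} = z^(-6) * z/(z-1)
= z^(-5)/(z-1)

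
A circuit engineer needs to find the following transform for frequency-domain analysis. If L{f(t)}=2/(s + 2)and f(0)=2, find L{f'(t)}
L{f'(t)} = s·F(s) - f(0) = 2s/(s + 2) - 2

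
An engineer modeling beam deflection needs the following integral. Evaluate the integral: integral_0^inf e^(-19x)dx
integral_0^inf e^(-19x) dx = [-1/19 * e^(-19x)]_0^inf
= 0 - (-1/19) = 1/19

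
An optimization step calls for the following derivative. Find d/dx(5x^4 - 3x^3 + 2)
Power rule: d/dx(ax^n)=n·a·x^(n-1)
Term by term: 20·x^3 - 9·x^2

Answer: 20x^3 - 9x^2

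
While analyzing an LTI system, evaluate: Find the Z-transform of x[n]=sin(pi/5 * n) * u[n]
Z{sin(w0*n)*u[n]} = z*sin(w0)/(z^2 - 2z*cos(w0) + 1)
With w0 = pi/5: X(z) = z*sin(pi/5)/(z^2 - 2z*cos(pi/5) + 1)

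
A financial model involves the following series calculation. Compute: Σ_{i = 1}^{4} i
Using formula: Σ i^1=n(n+1)/2=4·5/2=10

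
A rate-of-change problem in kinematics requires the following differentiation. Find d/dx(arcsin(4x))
d/dx[arcsin(u)]=u'/√(1-u²), u=4x, u'=4

Answer: 4/√(1 - 16x²)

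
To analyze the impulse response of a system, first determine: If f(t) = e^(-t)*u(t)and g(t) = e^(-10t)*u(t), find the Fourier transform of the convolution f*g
By the convolution theorem: F{f*g} = F(omega)*G(omega)
F(omega) = 1/(1+j*omega), G(omega) = 1/(10+j*omega)
F{f*g} = 1/((1+j*omega)(10+j*omega))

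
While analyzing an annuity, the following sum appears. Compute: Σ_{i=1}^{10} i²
Using formula: Σ i^2=n(n + 1)(2n + 1)/6=10·11·21/6=385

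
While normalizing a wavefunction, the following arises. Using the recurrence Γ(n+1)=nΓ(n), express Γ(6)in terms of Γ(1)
Γ(6)=5Γ(5)=5·4Γ(4)=...=5!·Γ(1)=120·Γ(1)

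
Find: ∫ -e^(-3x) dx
Since d/dx[e^(-3x)]=-3e^(-3x), we get 1/3 e^(-3x)+C

Answer: (1/3)e^(-3x)+C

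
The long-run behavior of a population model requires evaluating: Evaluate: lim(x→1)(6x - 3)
Polynomial is continuous, so substitute x = 1:
6·1-3 = 3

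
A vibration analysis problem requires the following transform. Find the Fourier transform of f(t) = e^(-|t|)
Using the standard pair: F{e^(-a|t|)} = 2a/(a^2+omega^2)
With a = 1: F(omega) = 2/(1+omega^2)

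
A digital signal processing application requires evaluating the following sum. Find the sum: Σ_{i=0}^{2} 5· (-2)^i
Geometric series: S = a(1 - r^n)/(1 - r)
a = 5, r = -2, n = 3
S = 5(1+8)/3 = 15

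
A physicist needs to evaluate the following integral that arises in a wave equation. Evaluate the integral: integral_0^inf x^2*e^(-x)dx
This is a Gamma integral. Substitute u=1x:
integral_0^inf x^2*e^(-x) dx=(1/1^3) integral_0^inf u^2*e^(-u) du
=Gamma(3)/1^3=2!/1^3=2/1

Answer: 2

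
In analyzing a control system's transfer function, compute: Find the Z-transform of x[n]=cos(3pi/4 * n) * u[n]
Z{cos(w0 * n) * u[n]} = z(z - cos(w0))/(z^2 - 2z * cos(w0) + 1)
With w0 = 3pi/4: X(z) = z(z - cos(3pi/4))/(z^2 - 2z * cos(3pi/4) + 1)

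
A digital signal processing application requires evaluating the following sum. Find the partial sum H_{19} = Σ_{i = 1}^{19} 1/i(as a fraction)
H_19 = 1 + 1/2 + 1/3 + ... + 1/19
= 275295799/77597520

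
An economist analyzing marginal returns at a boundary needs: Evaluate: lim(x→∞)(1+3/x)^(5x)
Rewrite as [(1 + 3/x)^x]^5.
lim(1 + 3/x)^x=e^3, so limit=(e^3)^5=e^15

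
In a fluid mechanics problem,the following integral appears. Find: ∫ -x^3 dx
Using power rule: ∫ -x^3 dx = -1/4 x^4 + C = (-1/4)x^4 + C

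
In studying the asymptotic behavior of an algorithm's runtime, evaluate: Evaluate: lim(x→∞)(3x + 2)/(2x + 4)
Divide numerator and denominator by x:
lim (3 + 2/x)/(2 + 4/x) = 3/2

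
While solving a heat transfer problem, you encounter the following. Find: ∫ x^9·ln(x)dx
By parts: u=ln(x), dv=x^9 dx
du=1/x dx, v=x^10/10
=x^10·ln(x)/10 - ∫ x^9/10 dx
=x^10·ln(x)/10 - x^10/100+C

Answer: x^10(ln(x)/10-1/100)+C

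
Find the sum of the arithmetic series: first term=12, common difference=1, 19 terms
Last term: a_n=12 + (19 - 1)·1=30
Sum=n(a_1 + a_n)/2=19(12 + 30)/2=399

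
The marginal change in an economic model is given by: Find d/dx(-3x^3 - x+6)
Power rule: d/dx(ax^n) = n·a·x^(n-1)
Term by term: -9·x^2 - 1

Answer: -9x^2 - 1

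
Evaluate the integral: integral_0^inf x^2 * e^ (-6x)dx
This is a Gamma integral. Substitute u = 6x (du = 6 dx):
integral_0^inf x^2 * e^(-6x) dx = (1/6^3) integral_0^inf u^2 * e^(-u) du
= Gamma(3)/6^3 = 2!/6^3 = 2/216

Answer: 1/108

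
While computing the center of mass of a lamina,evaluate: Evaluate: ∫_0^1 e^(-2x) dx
Antiderivative: (1/(-2))e^(-2x)
Evaluate: (1/(-2))(e^-2 - 1)

Answer: (e^-2 - 1)/(-2)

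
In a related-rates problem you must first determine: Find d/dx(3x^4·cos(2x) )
Product rule: (fg)' = f'g + fg'
f = 3x^4, f' = 12x^3
g = cos(2x), g' = -2·sin(2x)

Answer: 12x^3·cos(2x) - 6x^4·sin(2x)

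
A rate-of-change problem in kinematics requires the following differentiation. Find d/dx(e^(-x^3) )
Chain rule: d/dx[e^u] = e^u · u' where u = -x^3
u' = -3x^2

Answer: -3x^2·e^(-x^3)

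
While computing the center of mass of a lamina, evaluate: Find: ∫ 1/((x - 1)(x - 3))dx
Partial fractions: 1/((x-1)(x-3)) = A/(x-1)+B/(x-3)
A = -1/2, B = 1/2
∫ [-1/2· 1/(x-1)+1/2· 1/(x-3)] dx
= (1/2)[ln|x-3| - ln|x-1|]+C

Answer: (1/2)·ln|(x-3)/(x-1)|+C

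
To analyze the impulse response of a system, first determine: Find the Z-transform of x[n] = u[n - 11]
Using the time-shift property: Z{u[n-11]} = z^(-11)*z/(z-1)
= z^(-10)/(z-1)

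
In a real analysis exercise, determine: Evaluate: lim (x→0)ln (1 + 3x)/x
L'Hôpital (0/0): lim 3/(1 + 3x) / 1 = 3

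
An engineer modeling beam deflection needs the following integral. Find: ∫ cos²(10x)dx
Using identity cos²(u)=(1+cos(2u))/2:
∫ (1+cos(20x))/2 dx=x/2+sin(20x)/40+C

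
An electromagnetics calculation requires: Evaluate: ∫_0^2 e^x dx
Antiderivative: e^x
Evaluate: (e^2 - 1)

Answer: e^2 - 1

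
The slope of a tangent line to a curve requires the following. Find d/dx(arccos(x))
d/dx[arccos(u)]=-u'/√(1-u²), u=x, u'=1

Answer: -1/√(1-x²)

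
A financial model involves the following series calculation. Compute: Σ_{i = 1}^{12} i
Using formula: Σ i^1 = n(n + 1)/2 = 12·13/2 = 78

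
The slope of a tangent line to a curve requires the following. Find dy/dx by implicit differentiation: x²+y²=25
Differentiate both sides: 2x + 2y·(dy/dx) = 0
Solve: dy/dx = -2x/(2y) = -x/y

Answer: dy/dx = -x/y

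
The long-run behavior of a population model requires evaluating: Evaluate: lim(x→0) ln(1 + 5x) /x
L'Hôpital (0/0): lim 5/(1+5x) / 1=5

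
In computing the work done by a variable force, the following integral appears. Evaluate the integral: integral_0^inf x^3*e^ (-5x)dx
This is a Gamma integral. Substitute u = 5x (du = 5 dx):
integral_0^inf x^3*e^(-5x) dx = (1/5^4) integral_0^inf u^3*e^(-u) du
= Gamma(4)/5^4 = 3!/5^4 = 6/625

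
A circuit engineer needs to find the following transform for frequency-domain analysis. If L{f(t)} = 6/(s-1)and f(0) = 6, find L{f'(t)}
L{f'(t)}=s·F(s) - f(0)=6s/(s-1)-6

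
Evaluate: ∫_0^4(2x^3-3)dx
Step 1: Find antiderivative F(x) = (1/2)x^4 - 3x
Step 2: F(4) - F(0) = 116 - (0) = 116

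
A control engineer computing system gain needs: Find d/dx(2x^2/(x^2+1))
Quotient rule: (f/g)' = (f'g - fg')/g²
f = 2x^2, f' = 4x
g = x^2 + 1, g' = 2x

Answer: (4x·(x^2 + 1) - 4x^3)/(x^2 + 1)²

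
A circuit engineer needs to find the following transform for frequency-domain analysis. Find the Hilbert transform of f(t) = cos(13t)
The Hilbert transform shifts each frequency component by -pi/2.
H{cos(wt)}=sin(wt)
With w=13: H{cos(13t)}=sin(13t)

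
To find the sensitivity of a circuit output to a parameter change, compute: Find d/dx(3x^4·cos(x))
Product rule: (fg)' = f'g+fg'
f = 3x^4, f' = 12x^3
g = cos(x), g' = -sin(x)

Answer: 12x^3·cos(x)-3x^4·sin(x)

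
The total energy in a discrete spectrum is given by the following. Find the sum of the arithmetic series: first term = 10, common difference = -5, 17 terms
Last term: a_n = 10 + (17 - 1)·-5 = -70
Sum = n(a_1 + a_n)/2 = 17(10 + (-70))/2 = -510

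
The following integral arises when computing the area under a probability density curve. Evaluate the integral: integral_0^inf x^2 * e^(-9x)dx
This is a Gamma integral. Substitute u=9x (du=9 dx):
integral_0^inf x^2 * e^(-9x) dx=(1/9^3) integral_0^inf u^2 * e^(-u) du
=Gamma(3)/9^3=2!/9^3=2/729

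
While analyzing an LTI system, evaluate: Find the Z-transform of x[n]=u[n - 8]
Using the time-shift property: Z{u[n-8]}=z^(-8) * z/(z-1)
=z^(-7)/(z-1)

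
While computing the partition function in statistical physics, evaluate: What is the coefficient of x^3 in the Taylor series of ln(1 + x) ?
ln(1+x)=Σ (-1)^(n+1) x^n/n
Coefficient of x^3=(-1)^4/3=1/3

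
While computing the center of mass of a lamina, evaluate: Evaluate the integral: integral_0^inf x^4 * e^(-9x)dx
This is a Gamma integral. Substitute u = 9x (du = 9 dx):
integral_0^inf x^4 * e^(-9x) dx = (1/9^5) integral_0^inf u^4 * e^(-u) du
= Gamma(5)/9^5 = 4!/9^5 = 24/59049

Answer: 8/19683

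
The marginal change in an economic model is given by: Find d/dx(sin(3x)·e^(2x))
Product rule: (fg)'=f'g + fg'
f=sin(3x), f'=3·cos(3x)
g=e^(2x), g'=2·e^(2x)

Answer: 3·cos(3x)·e^(2x) + 2·sin(3x)·e^(2x)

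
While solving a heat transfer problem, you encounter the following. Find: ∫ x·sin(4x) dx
By parts: u = x, dv = sin(4x) dx
du = dx, v = -cos(4x)/4
= -x·cos(4x)/4 + sin(4x)/4² + C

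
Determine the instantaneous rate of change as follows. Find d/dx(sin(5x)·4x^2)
Product rule: (fg)'=f'g + fg'
f=sin(5x), f'=5·cos(5x)
g=4x^2, g'=8x

Answer: 20·cos(5x)·x^2 + 8·sin(5x)·x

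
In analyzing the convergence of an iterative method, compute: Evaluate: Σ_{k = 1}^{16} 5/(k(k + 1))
Partial fractions: 5/(k(k+1)) = 5/k - 5/(k+1)
Telescoping sum: 5(1-1/17) = 5·16/17

Answer: 80/17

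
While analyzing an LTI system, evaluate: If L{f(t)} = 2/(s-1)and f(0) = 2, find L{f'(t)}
L{f'(t)}=s·F(s) - f(0)=2s/(s-1)-2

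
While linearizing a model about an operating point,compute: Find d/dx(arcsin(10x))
d/dx[arcsin(u)] = u'/√(1-u²), u = 10x, u' = 10

Answer: 10/√(1-100x²)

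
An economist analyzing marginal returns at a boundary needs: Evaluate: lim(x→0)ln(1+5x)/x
L'Hôpital (0/0): lim 5/(1 + 5x) / 1 = 5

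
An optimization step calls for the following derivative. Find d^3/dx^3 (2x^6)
Apply power rule 3 times:
d^1: 12x^5
d^2: 60x^4
d^3: 240x^3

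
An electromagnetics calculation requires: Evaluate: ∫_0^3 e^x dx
Antiderivative: e^x
Evaluate: (e^3 - 1)

Answer: e^3 - 1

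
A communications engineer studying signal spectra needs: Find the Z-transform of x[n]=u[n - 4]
Using the time-shift property: Z{u[n-4]}=z^(-4)*z/(z-1)
=z^(-3)/(z-1)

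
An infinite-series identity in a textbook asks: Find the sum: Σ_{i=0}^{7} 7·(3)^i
Geometric series: S=a(1 - r^n)/(1 - r)
a=7, r=3, n=8
S=7(1-6561)/-2=22960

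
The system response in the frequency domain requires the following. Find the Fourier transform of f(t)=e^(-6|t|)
Using the standard pair: F{e^(-a|t|)}=2a/(a^2 + omega^2)
With a=6: F(omega)=12/(36 + omega^2)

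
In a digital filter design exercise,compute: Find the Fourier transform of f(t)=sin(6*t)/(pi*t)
sin(W*t)/(pi*t)=(W/pi)*sinc(W*t/pi) is the impulse response of the ideal low-pass filter with cutoff W (here W=6).
Its Fourier transform is a rectangular function:
F(omega)=1 for |omega| < 6, 0 otherwise

Answer: rect(omega/12) [i.e., 1 for |omega| < 6, 0 otherwise]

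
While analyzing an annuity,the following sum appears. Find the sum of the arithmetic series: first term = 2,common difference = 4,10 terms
Last term: a_n = 2 + (10 - 1)·4 = 38
Sum = n(a_1 + a_n)/2 = 10(2 + 38)/2 = 200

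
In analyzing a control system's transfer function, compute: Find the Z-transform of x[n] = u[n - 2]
Using the time-shift property: Z{u[n-2]} = z^(-2) * z/(z-1)
= z^(-1)/(z-1)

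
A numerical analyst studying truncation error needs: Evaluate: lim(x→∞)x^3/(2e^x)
Apply L'Hôpital 3 times (∞/∞ each time):
Eventually get 3!/(2e^x) → 0

Answer: 0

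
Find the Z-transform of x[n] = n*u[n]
Standard pair: Z{n * u[n]} = z/(z-1)^2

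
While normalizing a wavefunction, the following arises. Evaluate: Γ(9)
Γ(n)=(n-1)! for positive integers
Γ(9)=8!=40320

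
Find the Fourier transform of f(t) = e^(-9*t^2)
The Fourier transform of a Gaussian e^(-a*t^2) is sqrt(pi/a)*e^(-omega^2/(4a)).
With a=9: F(omega)=sqrt(pi)/3*e^(-omega^2/36)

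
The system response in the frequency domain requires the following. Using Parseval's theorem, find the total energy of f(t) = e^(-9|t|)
Parseval's theorem: E=integral |f(t)|^2 dt=(1/2pi) integral |F(omega)|^2 domega
E=integral_{-inf}^{inf} e^(-18|t|) dt=2*integral_0^inf e^(-18t) dt=2/(2*9)=1/9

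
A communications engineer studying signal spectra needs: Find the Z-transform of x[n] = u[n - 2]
Using the time-shift property: Z{u[n-2]}=z^(-2)*z/(z-1)
=z^(-1)/(z-1)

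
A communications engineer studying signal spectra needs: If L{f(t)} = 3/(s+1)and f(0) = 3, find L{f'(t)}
L{f'(t)}=s·F(s) - f(0)=3s/(s + 1) - 3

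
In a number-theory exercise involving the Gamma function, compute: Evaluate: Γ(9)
Γ(n) = (n-1)! for positive integers
Γ(9) = 8! = 40320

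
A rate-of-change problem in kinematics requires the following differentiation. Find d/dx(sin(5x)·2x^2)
Product rule: (fg)'=f'g+fg'
f=sin(5x), f'=5·cos(5x)
g=2x^2, g'=4x

Answer: 10·cos(5x)·x^2+4·sin(5x)·x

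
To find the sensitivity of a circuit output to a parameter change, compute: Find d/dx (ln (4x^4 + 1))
Chain rule: d/dx[ln(u)] = u'/u where u = 4x^4 + 1
u' = 16x^3

Answer: (16x^3)/(4x^4 + 1)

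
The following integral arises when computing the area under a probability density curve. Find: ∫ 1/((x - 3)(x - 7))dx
Partial fractions: 1/((x-3)(x-7)) = A/(x-3)+B/(x-7)
A = -1/4, B = 1/4
∫ [-1/4· 1/(x-3)+1/4· 1/(x-7)] dx
= (1/4)[ln|x-7| - ln|x-3|]+C

Answer: (1/4)·ln|(x-7)/(x-3)|+C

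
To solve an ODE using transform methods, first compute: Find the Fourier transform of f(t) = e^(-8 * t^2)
The Fourier transform of a Gaussian e^(-a * t^2) is sqrt(pi/a) * e^(-omega^2/(4a)).
With a = 8: F(omega) = sqrt(pi/8) * e^(-omega^2/32)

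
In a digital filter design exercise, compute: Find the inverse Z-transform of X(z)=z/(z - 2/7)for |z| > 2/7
Standard pair: z/(z-a) <-> a^n*u[n] for causal signals
With a = 2/7: x[n] = (2/7)^n*u[n]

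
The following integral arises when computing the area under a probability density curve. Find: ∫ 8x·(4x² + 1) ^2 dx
Let u = 4x² + 1, du = 8x dx
∫ u^2 du = u^3/3 + C

Answer: (4x² + 1)^3/3 + C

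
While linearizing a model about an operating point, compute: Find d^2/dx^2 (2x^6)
Apply power rule 2 times:
d^1: 12x^5
d^2: 60x^4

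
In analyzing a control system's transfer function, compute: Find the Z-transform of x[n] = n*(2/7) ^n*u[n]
Using the property Z{n * a^n * u[n]} = az/(z-a)^2
With a = 2/7: X(z) = (2/7)z/(z - 2/7)^2, |z| > 2/7

Answer: (2/7)z/(z - 2/7)^2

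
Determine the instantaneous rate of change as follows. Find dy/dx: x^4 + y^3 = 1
Differentiate: 4x^3+3y^2·(dy/dx) = 0
dy/dx = -4x^3/(3y^2)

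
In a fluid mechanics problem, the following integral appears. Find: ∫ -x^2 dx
Using power rule: ∫ -x^2 dx = -1/3 x^3 + C = (-1/3)x^3 + C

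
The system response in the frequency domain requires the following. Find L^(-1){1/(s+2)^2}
L^(-1){1/(s-a)^n} = t^(n-1)·e^(at)/(n-1)!
Here a = -2, n = 2: t^1·e^(-2t)/1

Answer: t·e^(-2t)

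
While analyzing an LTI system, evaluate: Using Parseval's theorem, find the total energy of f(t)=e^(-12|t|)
Parseval's theorem: E=integral |f(t)|^2 dt=(1/2pi) integral |F(omega)|^2 domega
E=integral_{-inf}^{inf} e^(-24|t|) dt=2*integral_0^inf e^(-24t) dt=2/(2*12)=1/12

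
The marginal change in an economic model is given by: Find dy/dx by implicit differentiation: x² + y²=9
Differentiate both sides: 2x+2y·(dy/dx) = 0
Solve: dy/dx = -2x/(2y) = -x/y

Answer: dy/dx = -x/y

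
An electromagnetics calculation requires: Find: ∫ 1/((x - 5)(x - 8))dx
Partial fractions: 1/((x-5)(x-8)) = A/(x-5)+B/(x-8)
A = -1/3, B = 1/3
∫ [-1/3· 1/(x-5)+1/3· 1/(x-8)] dx
= (1/3)[ln|x-8| - ln|x-5|]+C

Answer: (1/3)·ln|(x-8)/(x-5)|+C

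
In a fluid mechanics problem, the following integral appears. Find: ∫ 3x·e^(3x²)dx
Let u = 3x², du = 6x dx
∫ (1/2)e^u du = e^u/2 + C

Answer: e^(3x²)/2 + C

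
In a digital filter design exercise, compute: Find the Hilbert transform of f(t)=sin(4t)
The Hilbert transform shifts each frequency component by -pi/2.
H{sin(wt)} = -cos(wt)
With w = 4: H{sin(4t)} = -cos(4t)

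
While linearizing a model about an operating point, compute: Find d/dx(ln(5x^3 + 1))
Chain rule: d/dx[ln(u)] = u'/u where u = 5x^3 + 1
u' = 15x^2

Answer: (15x^2)/(5x^3 + 1)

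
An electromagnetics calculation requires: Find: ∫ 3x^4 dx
Using power rule: ∫ 3x^4 dx = 3/5 x^5 + C = (3/5)x^5 + C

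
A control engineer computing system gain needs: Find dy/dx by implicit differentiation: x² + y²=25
Differentiate both sides: 2x + 2y·(dy/dx) = 0
Solve: dy/dx = -2x/(2y) = -x/y

Answer: dy/dx = -x/y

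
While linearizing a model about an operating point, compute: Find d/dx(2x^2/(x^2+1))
Quotient rule: (f/g)' = (f'g - fg')/g²
f = 2x^2, f' = 4x
g = x^2 + 1, g' = 2x

Answer: (4x·(x^2 + 1) - 4x^3)/(x^2 + 1)²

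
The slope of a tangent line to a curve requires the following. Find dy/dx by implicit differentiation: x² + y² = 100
Differentiate both sides: 2x + 2y·(dy/dx)=0
Solve: dy/dx=-2x/(2y)=-x/y

Answer: dy/dx=-x/y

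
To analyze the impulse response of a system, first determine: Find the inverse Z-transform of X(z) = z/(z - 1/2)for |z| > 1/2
Standard pair: z/(z-a) <-> a^n * u[n] for causal signals
With a=1/2: x[n]=(1/2)^n * u[n]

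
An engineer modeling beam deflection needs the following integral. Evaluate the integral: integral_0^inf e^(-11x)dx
integral_0^inf e^(-11x) dx=[-1/11 * e^(-11x)]_0^inf
=0 - (-1/11)=1/11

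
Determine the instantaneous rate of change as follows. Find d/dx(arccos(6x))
d/dx[arccos(u)]=-u'/√(1-u²), u=6x, u'=6

Answer: -6/√(1-36x²)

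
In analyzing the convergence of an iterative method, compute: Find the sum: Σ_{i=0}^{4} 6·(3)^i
Geometric series: S=a(1 - r^n)/(1 - r)
a=6, r=3, n=5
S=6(1-243)/-2=726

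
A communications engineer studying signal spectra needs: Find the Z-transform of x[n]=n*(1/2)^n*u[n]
Using the property Z{n * a^n * u[n]}=az/(z-a)^2
With a=1/2: X(z)=(1/2)z/(z - 1/2)^2, |z| > 1/2

Answer: (1/2)z/(z - 1/2)^2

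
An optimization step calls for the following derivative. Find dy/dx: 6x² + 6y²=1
Differentiate: 12x + 12y·(dy/dx) = 0
dy/dx = -12x/(12y) = -1·(x/y)

Answer: dy/dx = -1·(x/y)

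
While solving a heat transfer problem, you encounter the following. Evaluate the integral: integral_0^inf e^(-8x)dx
integral_0^inf e^(-8x) dx = [-1/8*e^(-8x)]_0^inf
= 0 - (-1/8) = 1/8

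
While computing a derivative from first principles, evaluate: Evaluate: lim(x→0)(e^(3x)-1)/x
L'Hôpital (0/0): lim 3e^(3x)/1=3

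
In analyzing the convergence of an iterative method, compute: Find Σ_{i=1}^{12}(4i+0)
= 4·Σ i + 0·12 = 4·78 + 0 = 312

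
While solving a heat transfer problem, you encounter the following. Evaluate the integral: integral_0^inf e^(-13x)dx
integral_0^inf e^(-13x) dx=[-1/13 * e^(-13x)]_0^inf
=0 - (-1/13)=1/13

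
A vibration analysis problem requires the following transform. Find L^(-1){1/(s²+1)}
L^(-1){w/(s²+w²)} = sin(wt)
Here w = 1

Answer: sin(t)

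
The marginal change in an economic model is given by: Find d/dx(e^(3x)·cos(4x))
Product rule: (fg)' = f'g+fg'
f = e^(3x), f' = 3·e^(3x)
g = cos(4x), g' = -4·sin(4x)

Answer: 3·e^(3x)·cos(4x)-4·e^(3x)·sin(4x)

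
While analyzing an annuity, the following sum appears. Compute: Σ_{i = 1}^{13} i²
Using formula: Σ i^2=n(n + 1)(2n + 1)/6=13·14·27/6=819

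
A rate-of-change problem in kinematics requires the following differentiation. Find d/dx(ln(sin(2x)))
Chain rule: d/dx[ln(u)]=u'/u where u=sin(2x)
u'=2cos(2x)

Answer: (2cos(2x))/(sin(2x))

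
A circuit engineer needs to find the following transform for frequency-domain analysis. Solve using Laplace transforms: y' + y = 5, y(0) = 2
Take L of both sides: sY(s)-2+Y(s)=5/s
Y(s)(s+1)=5/s+2
Y(s)=5/(s(s+1))+2/(s+1)
Partial fractions: 5/(s(s+1))=5/s - 5/(s+1)
So Y(s)=5/s - 3/(s+1)
Inverse transform (L^(-1){1/s}=1, L^(-1){1/(s+1)}=e^(-t)):

Answer: y(t)=5-3·e^(-t)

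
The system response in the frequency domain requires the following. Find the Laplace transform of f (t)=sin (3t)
L{sin(wt)}=w/(s²+w²)
L{sin(3t)}=3/(s²+9)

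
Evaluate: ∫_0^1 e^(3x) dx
Antiderivative: (1/3)e^(3x)
Evaluate: (1/3)(e^3 - 1)

Answer: (e^3 - 1)/3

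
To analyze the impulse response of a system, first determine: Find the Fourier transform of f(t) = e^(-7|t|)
Using the standard pair: F{e^(-a|t|)} = 2a/(a^2+omega^2)
With a = 7: F(omega) = 14/(49+omega^2)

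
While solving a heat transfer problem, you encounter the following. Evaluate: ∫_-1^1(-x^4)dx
Step 1: Find antiderivative F(x) = (-1/5)x^5
Step 2: F(1) - F(-1) = -1/5 - (1/5) = -2/5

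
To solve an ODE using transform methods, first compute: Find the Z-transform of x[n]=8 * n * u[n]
Z{n*u[n]} = z/(z-1)^2
By linearity: Z{8*n*u[n]} = 8z/(z-1)^2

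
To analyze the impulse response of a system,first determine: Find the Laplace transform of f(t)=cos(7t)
L{cos(wt)}=s/(s² + w²)
L{cos(7t)}=s/(s² + 49)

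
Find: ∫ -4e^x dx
Since d/dx[e^x] = + e^x, we get -4e^x + C

Answer: -4e^x + C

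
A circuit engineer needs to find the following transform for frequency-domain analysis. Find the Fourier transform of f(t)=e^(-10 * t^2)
The Fourier transform of a Gaussian e^(-a * t^2) is sqrt(pi/a) * e^(-omega^2/(4a)).
With a=10: F(omega)=sqrt(pi/10) * e^(-omega^2/40)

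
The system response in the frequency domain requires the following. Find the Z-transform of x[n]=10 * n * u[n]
Z{n * u[n]}=z/(z-1)^2
By linearity: Z{10 * n * u[n]}=10z/(z-1)^2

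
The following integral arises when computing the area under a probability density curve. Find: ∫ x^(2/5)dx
Power rule: ∫ x^(2/5) dx=x^(7/5)/(7/5)+C

Answer: (5/7)·x^(7/5)+C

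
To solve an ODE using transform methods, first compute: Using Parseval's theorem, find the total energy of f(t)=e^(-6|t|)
Parseval's theorem: E = integral |f(t)|^2 dt = (1/2pi) integral |F(omega)|^2 domega
E = integral_{-inf}^{inf} e^(-12|t|) dt = 2 * integral_0^inf e^(-12t) dt = 2/(2 * 6) = 1/6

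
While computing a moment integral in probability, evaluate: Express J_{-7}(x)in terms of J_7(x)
For integer n: J_{-n}(x)=(-1)^n J_n(x)
With n=7: J_{-7}(x)=(-1)^7 J_7(x)=-J_7(x)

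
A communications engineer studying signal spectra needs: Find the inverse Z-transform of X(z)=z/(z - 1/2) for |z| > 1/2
Standard pair: z/(z-a) <-> a^n*u[n] for causal signals
With a = 1/2: x[n] = (1/2)^n*u[n]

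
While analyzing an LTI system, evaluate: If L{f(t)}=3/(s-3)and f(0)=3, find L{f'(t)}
L{f'(t)} = s·F(s) - f(0) = 3s/(s-3)-3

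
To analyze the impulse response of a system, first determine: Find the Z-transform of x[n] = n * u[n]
Standard pair: Z{n*u[n]} = z/(z-1)^2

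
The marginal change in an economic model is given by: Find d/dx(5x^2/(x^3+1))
Quotient rule: (f/g)'=(f'g - fg')/g²
f=5x^2, f'=10x
g=x^3 + 1, g'=3x^2

Answer: (10x·(x^3 + 1) - 15x^4)/(x^3 + 1)²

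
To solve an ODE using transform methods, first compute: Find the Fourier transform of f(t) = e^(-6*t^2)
The Fourier transform of a Gaussian e^(-a*t^2) is sqrt(pi/a)*e^(-omega^2/(4a)).
With a=6: F(omega)=sqrt(pi/6)*e^(-omega^2/24)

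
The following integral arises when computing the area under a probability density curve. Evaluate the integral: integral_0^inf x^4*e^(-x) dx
This is a Gamma integral. Substitute u=1x:
integral_0^inf x^4*e^(-x) dx=(1/1^5) integral_0^inf u^4*e^(-u) du
=Gamma(5)/1^5=4!/1^5=24/1

Answer: 24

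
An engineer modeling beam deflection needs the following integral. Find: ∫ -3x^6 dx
Using power rule: ∫ -3x^6 dx = -3/7 x^7 + C = (-3/7)x^7 + C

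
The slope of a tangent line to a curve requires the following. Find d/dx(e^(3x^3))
Chain rule: d/dx[e^u] = e^u · u' where u = 3x^3
u' = 9x^2

Answer: 9x^2·e^(3x^3)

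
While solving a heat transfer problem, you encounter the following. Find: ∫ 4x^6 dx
Using power rule: ∫ 4x^6 dx=4/7 x^7+C=(4/7)x^7+C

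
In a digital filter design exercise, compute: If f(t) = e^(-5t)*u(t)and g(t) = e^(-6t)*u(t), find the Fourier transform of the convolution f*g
By the convolution theorem: F{f * g}=F(omega) * G(omega)
F(omega)=1/(5+j * omega), G(omega)=1/(6+j * omega)
F{f * g}=1/((5+j * omega)(6+j * omega))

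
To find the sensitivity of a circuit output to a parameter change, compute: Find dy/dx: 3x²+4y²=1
Differentiate: 6x+8y·(dy/dx) = 0
dy/dx = -6x/(8y) = -(3/4)·(x/y)

Answer: dy/dx = -(3/4)·(x/y)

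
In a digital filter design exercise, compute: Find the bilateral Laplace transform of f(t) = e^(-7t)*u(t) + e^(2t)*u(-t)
For e^(-7t) * u(t): L=1/(s + 7), Re(s) > -7
For e^(2t) * u(-t): L=-1/(s-2), Re(s) < 2
Combined: F(s)=1/(s + 7) - 1/(s-2), -7 < Re(s) < 2

Answer: 1/(s + 7) - 1/(s-2), ROC: -7 < Re(s) < 2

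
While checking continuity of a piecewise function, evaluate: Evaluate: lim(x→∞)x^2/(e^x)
Apply L'Hôpital 2 times (∞/∞ each time):
Eventually get 2!/(e^x) → 0

Answer: 0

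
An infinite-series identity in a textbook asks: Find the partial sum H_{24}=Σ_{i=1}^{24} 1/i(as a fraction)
H_24=1 + 1/2 + 1/3 + ... + 1/24
=1347822955/356948592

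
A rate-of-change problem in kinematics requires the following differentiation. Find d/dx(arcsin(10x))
d/dx[arcsin(u)]=u'/√(1-u²), u=10x, u'=10

Answer: 10/√(1-100x²)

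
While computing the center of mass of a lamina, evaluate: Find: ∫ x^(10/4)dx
Power rule: ∫ x^(5/2) dx = x^(7/2)/(7/2) + C

Answer: (2/7)·x^(7/2) + C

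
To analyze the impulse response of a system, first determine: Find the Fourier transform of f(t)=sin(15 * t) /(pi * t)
sin(W*t)/(pi*t) = (W/pi)*sinc(W*t/pi) is the impulse response of the ideal low-pass filter with cutoff W (here W = 15).
Its Fourier transform is a rectangular function:
F(omega) = 1 for |omega| < 15, 0 otherwise

Answer: rect(omega/30) [i.e., 1 for |omega| < 15, 0 otherwise]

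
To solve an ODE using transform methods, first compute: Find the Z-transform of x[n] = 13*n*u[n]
Z{n * u[n]} = z/(z-1)^2
By linearity: Z{13 * n * u[n]} = 13z/(z-1)^2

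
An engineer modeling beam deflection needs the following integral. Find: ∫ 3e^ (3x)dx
Since d/dx[e^(3x)] = 3e^(3x), we get 1 e^(3x)+C

Answer: e^(3x)+C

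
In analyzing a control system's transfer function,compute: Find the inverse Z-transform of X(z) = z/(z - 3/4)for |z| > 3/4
Standard pair: z/(z-a) <-> a^n*u[n] for causal signals
With a = 3/4: x[n] = (3/4)^n*u[n]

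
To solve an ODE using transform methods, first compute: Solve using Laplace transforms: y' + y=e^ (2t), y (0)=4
Take L: sY - 4 + Y = 1/(s-2)
Y(s + 1) = 1/(s-2) + 4
Y = 1/((s-2)(s + 1)) + 4/(s + 1)
Partial fractions: 1/((s-2)(s + 1)) = (1/3)/(s-2) - (1/3)/(s + 1)
So Y = (1/3)/(s-2) + (11/3)/(s + 1)
Inverse Laplace transform (L^(-1){1/(s-2)} = e^(2t), L^(-1){1/(s + 1)} = e^(-t)):

Answer: y(t) = (1/3)·e^(2t) + (11/3)·e^(-t)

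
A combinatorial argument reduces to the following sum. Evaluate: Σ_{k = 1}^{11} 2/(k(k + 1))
Partial fractions: 2/(k(k+1))=2/k - 2/(k+1)
Telescoping sum: 2(1-1/12)=2·11/12

Answer: 11/6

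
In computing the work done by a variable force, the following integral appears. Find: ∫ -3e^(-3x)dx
Since d/dx[e^(-3x)]=-3e^(-3x), we get 1 e^(-3x)+C

Answer: e^(-3x)+C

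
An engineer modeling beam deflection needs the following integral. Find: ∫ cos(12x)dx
Using substitution u = 12x: ∫ cos(u) du/12 = sin(u)/12 + C

Answer: (1/12)sin(12x) + C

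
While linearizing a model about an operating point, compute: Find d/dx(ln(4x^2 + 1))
Chain rule: d/dx[ln(u)] = u'/u where u = 4x^2+1
u' = 8x

Answer: (8x)/(4x^2+1)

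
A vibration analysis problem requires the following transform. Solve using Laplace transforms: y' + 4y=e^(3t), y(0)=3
Take L: sY - 3+4Y = 1/(s-3)
Y(s+4) = 1/(s-3)+3
Y = 1/((s-3)(s+4))+3/(s+4)
Partial fractions: 1/((s-3)(s+4)) = (1/7)/(s-3) - (1/7)/(s+4)
So Y = (1/7)/(s-3)+(20/7)/(s+4)
Inverse Laplace transform (L^(-1){1/(s-3)} = e^(3t), L^(-1){1/(s+4)} = e^(-4t)):

Answer: y(t) = (1/7)·e^(3t)+(20/7)·e^(-4t)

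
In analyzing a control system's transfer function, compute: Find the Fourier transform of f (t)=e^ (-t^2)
The Fourier transform of a Gaussian e^(-t^2) is sqrt(pi) * e^(-omega^2/4).
With a = 1: F(omega) = sqrt(pi) * e^(-omega^2/4)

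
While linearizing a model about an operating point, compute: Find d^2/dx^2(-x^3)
Apply power rule 2 times:
d^1: -3x^2
d^2: -6x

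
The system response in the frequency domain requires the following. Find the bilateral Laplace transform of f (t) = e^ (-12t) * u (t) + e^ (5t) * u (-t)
For e^(-12t) * u(t): L=1/(s+12), Re(s) > -12
For e^(5t) * u(-t): L=-1/(s-5), Re(s) < 5
Combined: F(s)=1/(s+12)-1/(s-5), -12 < Re(s) < 5

Answer: 1/(s+12)-1/(s-5), ROC: -12 < Re(s) < 5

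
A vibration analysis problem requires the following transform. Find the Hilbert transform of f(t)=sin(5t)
The Hilbert transform shifts each frequency component by -pi/2.
H{sin(wt)} = -cos(wt)
With w = 5: H{sin(5t)} = -cos(5t)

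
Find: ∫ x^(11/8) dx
Power rule: ∫ x^(11/8) dx = x^(19/8)/(19/8) + C

Answer: (8/19)·x^(19/8) + C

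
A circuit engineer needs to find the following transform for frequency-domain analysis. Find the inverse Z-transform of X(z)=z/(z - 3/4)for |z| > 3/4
Standard pair: z/(z-a) <-> a^n*u[n] for causal signals
With a=3/4: x[n]=(3/4)^n*u[n]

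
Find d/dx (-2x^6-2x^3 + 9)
Power rule: d/dx(ax^n) = n·a·x^(n-1)
Term by term: -12·x^5 - 6·x^2

Answer: -12x^5 - 6x^2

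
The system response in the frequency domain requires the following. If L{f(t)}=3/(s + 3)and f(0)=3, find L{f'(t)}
L{f'(t)} = s·F(s) - f(0) = 3s/(s + 3) - 3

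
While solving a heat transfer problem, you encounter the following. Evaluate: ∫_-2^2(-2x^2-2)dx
Step 1: Find antiderivative F(x) = (-2/3)x^3-2x
Step 2: F(2) - F(-2) = -28/3 - (28/3) = -56/3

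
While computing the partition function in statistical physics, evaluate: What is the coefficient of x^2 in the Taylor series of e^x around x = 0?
Taylor series of e^x=Σ x^n/n!
Coefficient of x^2=1/2!=1/2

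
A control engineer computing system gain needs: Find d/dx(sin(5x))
Chain rule: d/dx[sin(u)] = cos(u)·u' where u = 5x
u' = 5

Answer: 5·cos(5x)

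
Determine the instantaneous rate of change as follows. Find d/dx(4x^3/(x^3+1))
Quotient rule: (f/g)'=(f'g - fg')/g²
f=4x^3, f'=12x^2
g=x^3+1, g'=3x^2

Answer: (12x^2·(x^3+1)-12x^5)/(x^3+1)²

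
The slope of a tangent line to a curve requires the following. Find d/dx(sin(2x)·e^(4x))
Product rule: (fg)'=f'g+fg'
f=sin(2x), f'=2·cos(2x)
g=e^(4x), g'=4·e^(4x)

Answer: 2·cos(2x)·e^(4x)+4·sin(2x)·e^(4x)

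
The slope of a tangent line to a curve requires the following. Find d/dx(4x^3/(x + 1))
Quotient rule: (f/g)'=(f'g - fg')/g²
f=4x^3, f'=12x^2
g=x + 1, g'=1

Answer: (12x^2·(x + 1) - 4x^3)/(x + 1)²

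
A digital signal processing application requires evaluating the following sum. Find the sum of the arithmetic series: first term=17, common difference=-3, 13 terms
Last term: a_n = 17 + (13 - 1)·-3 = -19
Sum = n(a_1 + a_n)/2 = 13(17 + (-19))/2 = -13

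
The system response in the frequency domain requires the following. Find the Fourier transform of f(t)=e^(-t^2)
The Fourier transform of a Gaussian e^(-t^2) is sqrt(pi)*e^(-omega^2/4).
With a = 1: F(omega) = sqrt(pi)*e^(-omega^2/4)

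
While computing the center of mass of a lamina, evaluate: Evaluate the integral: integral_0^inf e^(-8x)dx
integral_0^inf e^(-8x) dx=[-1/8*e^(-8x)]_0^inf
=0 - (-1/8)=1/8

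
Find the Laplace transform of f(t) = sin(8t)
L{sin(wt)}=w/(s²+w²)
L{sin(8t)}=8/(s²+64)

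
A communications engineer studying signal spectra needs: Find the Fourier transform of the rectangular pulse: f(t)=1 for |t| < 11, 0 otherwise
F(omega)=integral from -11 to 11 of e^(-j*omega*t) dt
=2*sin(11*omega)/omega=22*sinc(11*omega/pi)

Answer: 2*sin(11*omega)/omega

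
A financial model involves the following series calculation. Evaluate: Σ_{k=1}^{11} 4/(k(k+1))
Partial fractions: 4/(k(k + 1))=4/k - 4/(k + 1)
Telescoping sum: 4(1 - 1/12)=4·11/12

Answer: 11/3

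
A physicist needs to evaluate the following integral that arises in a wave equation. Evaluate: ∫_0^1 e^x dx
Antiderivative: e^x
Evaluate: (e^1 - 1)

Answer: e^1 - 1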